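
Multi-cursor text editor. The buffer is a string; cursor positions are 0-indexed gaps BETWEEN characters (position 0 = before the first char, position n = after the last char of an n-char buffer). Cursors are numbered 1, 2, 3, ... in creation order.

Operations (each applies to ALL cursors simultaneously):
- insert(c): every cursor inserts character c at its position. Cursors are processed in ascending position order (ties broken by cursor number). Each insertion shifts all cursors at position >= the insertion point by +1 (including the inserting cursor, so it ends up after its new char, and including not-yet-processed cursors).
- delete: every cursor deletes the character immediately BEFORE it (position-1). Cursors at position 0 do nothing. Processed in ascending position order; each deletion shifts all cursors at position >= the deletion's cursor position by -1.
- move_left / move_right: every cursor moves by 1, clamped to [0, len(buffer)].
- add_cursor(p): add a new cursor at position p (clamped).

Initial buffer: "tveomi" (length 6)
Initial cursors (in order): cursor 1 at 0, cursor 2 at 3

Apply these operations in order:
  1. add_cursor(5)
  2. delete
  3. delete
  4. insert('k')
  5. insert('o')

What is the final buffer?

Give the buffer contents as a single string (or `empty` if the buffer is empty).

Answer: kotkkooi

Derivation:
After op 1 (add_cursor(5)): buffer="tveomi" (len 6), cursors c1@0 c2@3 c3@5, authorship ......
After op 2 (delete): buffer="tvoi" (len 4), cursors c1@0 c2@2 c3@3, authorship ....
After op 3 (delete): buffer="ti" (len 2), cursors c1@0 c2@1 c3@1, authorship ..
After op 4 (insert('k')): buffer="ktkki" (len 5), cursors c1@1 c2@4 c3@4, authorship 1.23.
After op 5 (insert('o')): buffer="kotkkooi" (len 8), cursors c1@2 c2@7 c3@7, authorship 11.2323.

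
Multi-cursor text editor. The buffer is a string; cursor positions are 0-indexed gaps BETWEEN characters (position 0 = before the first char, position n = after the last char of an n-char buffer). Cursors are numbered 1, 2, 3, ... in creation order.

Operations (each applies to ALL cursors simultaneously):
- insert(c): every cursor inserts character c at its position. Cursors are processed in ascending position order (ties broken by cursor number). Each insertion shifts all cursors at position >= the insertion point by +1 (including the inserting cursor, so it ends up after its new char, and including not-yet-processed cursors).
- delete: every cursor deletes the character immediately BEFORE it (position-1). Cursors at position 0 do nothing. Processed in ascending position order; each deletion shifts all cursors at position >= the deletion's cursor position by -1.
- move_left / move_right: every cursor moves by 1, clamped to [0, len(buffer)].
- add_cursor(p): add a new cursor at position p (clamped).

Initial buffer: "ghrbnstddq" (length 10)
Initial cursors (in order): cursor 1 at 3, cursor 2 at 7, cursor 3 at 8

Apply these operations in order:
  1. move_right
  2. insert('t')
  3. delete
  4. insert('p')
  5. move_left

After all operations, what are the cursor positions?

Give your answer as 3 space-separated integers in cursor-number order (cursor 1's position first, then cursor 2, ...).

Answer: 4 9 11

Derivation:
After op 1 (move_right): buffer="ghrbnstddq" (len 10), cursors c1@4 c2@8 c3@9, authorship ..........
After op 2 (insert('t')): buffer="ghrbtnstdtdtq" (len 13), cursors c1@5 c2@10 c3@12, authorship ....1....2.3.
After op 3 (delete): buffer="ghrbnstddq" (len 10), cursors c1@4 c2@8 c3@9, authorship ..........
After op 4 (insert('p')): buffer="ghrbpnstdpdpq" (len 13), cursors c1@5 c2@10 c3@12, authorship ....1....2.3.
After op 5 (move_left): buffer="ghrbpnstdpdpq" (len 13), cursors c1@4 c2@9 c3@11, authorship ....1....2.3.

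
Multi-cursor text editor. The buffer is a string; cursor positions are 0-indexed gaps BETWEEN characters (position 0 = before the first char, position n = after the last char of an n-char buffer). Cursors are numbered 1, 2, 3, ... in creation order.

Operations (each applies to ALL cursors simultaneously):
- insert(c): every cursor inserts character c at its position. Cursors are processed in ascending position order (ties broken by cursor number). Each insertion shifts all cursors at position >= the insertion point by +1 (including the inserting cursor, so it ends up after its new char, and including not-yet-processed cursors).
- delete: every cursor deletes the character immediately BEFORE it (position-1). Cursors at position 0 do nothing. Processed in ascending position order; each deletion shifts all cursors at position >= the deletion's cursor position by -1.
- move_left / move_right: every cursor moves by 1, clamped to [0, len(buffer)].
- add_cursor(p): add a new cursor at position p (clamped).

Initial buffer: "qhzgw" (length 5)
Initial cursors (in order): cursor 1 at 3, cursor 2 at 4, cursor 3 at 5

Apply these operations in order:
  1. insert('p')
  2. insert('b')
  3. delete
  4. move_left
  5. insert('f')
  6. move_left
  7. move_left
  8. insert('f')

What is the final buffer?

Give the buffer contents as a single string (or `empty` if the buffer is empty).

Answer: qhfzfpfgfpfwfp

Derivation:
After op 1 (insert('p')): buffer="qhzpgpwp" (len 8), cursors c1@4 c2@6 c3@8, authorship ...1.2.3
After op 2 (insert('b')): buffer="qhzpbgpbwpb" (len 11), cursors c1@5 c2@8 c3@11, authorship ...11.22.33
After op 3 (delete): buffer="qhzpgpwp" (len 8), cursors c1@4 c2@6 c3@8, authorship ...1.2.3
After op 4 (move_left): buffer="qhzpgpwp" (len 8), cursors c1@3 c2@5 c3@7, authorship ...1.2.3
After op 5 (insert('f')): buffer="qhzfpgfpwfp" (len 11), cursors c1@4 c2@7 c3@10, authorship ...11.22.33
After op 6 (move_left): buffer="qhzfpgfpwfp" (len 11), cursors c1@3 c2@6 c3@9, authorship ...11.22.33
After op 7 (move_left): buffer="qhzfpgfpwfp" (len 11), cursors c1@2 c2@5 c3@8, authorship ...11.22.33
After op 8 (insert('f')): buffer="qhfzfpfgfpfwfp" (len 14), cursors c1@3 c2@7 c3@11, authorship ..1.112.223.33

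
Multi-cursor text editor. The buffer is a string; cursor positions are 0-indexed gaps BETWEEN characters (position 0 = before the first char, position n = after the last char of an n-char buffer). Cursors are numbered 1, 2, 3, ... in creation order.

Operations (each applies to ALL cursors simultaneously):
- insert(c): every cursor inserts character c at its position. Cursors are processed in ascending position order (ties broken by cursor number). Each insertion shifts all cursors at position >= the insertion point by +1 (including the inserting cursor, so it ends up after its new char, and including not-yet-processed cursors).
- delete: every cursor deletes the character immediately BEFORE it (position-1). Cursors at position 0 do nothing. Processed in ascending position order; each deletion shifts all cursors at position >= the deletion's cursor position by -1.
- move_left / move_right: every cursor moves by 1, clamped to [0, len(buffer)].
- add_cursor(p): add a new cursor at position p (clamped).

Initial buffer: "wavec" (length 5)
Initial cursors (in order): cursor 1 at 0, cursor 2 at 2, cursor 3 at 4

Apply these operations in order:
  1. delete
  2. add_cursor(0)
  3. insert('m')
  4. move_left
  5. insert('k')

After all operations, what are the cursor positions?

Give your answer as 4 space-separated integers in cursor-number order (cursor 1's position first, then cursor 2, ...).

Answer: 3 6 9 3

Derivation:
After op 1 (delete): buffer="wvc" (len 3), cursors c1@0 c2@1 c3@2, authorship ...
After op 2 (add_cursor(0)): buffer="wvc" (len 3), cursors c1@0 c4@0 c2@1 c3@2, authorship ...
After op 3 (insert('m')): buffer="mmwmvmc" (len 7), cursors c1@2 c4@2 c2@4 c3@6, authorship 14.2.3.
After op 4 (move_left): buffer="mmwmvmc" (len 7), cursors c1@1 c4@1 c2@3 c3@5, authorship 14.2.3.
After op 5 (insert('k')): buffer="mkkmwkmvkmc" (len 11), cursors c1@3 c4@3 c2@6 c3@9, authorship 1144.22.33.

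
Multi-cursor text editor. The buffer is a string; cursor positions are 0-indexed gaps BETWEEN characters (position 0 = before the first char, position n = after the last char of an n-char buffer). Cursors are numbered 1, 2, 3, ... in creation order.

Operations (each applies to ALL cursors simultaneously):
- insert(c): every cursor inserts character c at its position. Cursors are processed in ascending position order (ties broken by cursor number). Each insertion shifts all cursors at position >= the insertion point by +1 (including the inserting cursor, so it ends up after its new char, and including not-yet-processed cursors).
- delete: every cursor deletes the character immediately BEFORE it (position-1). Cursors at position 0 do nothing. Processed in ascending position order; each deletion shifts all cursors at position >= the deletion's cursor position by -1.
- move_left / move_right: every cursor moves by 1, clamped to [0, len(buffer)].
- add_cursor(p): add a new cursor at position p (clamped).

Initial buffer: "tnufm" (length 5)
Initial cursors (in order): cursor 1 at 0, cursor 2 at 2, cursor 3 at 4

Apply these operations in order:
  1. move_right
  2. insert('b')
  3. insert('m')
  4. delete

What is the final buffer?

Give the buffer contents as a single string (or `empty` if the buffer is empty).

Answer: tbnubfmb

Derivation:
After op 1 (move_right): buffer="tnufm" (len 5), cursors c1@1 c2@3 c3@5, authorship .....
After op 2 (insert('b')): buffer="tbnubfmb" (len 8), cursors c1@2 c2@5 c3@8, authorship .1..2..3
After op 3 (insert('m')): buffer="tbmnubmfmbm" (len 11), cursors c1@3 c2@7 c3@11, authorship .11..22..33
After op 4 (delete): buffer="tbnubfmb" (len 8), cursors c1@2 c2@5 c3@8, authorship .1..2..3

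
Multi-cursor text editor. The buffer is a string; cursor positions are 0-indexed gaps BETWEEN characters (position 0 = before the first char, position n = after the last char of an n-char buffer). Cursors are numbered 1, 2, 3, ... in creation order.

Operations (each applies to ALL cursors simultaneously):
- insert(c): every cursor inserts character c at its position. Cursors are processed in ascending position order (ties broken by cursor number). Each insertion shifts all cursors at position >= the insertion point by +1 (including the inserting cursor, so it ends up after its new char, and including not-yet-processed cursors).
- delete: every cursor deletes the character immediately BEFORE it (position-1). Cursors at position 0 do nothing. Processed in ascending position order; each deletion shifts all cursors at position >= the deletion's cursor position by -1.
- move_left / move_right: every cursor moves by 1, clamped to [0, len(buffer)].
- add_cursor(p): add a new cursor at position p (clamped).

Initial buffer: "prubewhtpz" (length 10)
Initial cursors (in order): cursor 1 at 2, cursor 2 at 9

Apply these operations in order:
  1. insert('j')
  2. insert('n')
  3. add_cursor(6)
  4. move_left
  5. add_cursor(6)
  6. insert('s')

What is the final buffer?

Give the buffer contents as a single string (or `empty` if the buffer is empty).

Answer: prjsnusbsewhtpjsnz

Derivation:
After op 1 (insert('j')): buffer="prjubewhtpjz" (len 12), cursors c1@3 c2@11, authorship ..1.......2.
After op 2 (insert('n')): buffer="prjnubewhtpjnz" (len 14), cursors c1@4 c2@13, authorship ..11.......22.
After op 3 (add_cursor(6)): buffer="prjnubewhtpjnz" (len 14), cursors c1@4 c3@6 c2@13, authorship ..11.......22.
After op 4 (move_left): buffer="prjnubewhtpjnz" (len 14), cursors c1@3 c3@5 c2@12, authorship ..11.......22.
After op 5 (add_cursor(6)): buffer="prjnubewhtpjnz" (len 14), cursors c1@3 c3@5 c4@6 c2@12, authorship ..11.......22.
After op 6 (insert('s')): buffer="prjsnusbsewhtpjsnz" (len 18), cursors c1@4 c3@7 c4@9 c2@16, authorship ..111.3.4.....222.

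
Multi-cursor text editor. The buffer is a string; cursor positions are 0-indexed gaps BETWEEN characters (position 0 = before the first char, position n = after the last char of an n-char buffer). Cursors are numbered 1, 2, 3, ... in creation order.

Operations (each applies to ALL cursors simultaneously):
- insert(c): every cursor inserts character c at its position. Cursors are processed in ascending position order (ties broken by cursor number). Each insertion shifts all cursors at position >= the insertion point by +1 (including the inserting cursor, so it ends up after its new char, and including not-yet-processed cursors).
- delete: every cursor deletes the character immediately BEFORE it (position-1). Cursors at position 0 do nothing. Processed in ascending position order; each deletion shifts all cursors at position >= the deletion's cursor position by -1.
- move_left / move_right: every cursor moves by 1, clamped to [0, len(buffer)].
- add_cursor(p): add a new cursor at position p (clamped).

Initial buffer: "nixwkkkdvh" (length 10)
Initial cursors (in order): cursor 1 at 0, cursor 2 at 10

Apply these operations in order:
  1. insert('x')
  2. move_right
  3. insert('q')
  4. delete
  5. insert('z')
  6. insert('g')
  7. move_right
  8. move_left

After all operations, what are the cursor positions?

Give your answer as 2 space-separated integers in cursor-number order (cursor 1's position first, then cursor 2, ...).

Answer: 4 15

Derivation:
After op 1 (insert('x')): buffer="xnixwkkkdvhx" (len 12), cursors c1@1 c2@12, authorship 1..........2
After op 2 (move_right): buffer="xnixwkkkdvhx" (len 12), cursors c1@2 c2@12, authorship 1..........2
After op 3 (insert('q')): buffer="xnqixwkkkdvhxq" (len 14), cursors c1@3 c2@14, authorship 1.1.........22
After op 4 (delete): buffer="xnixwkkkdvhx" (len 12), cursors c1@2 c2@12, authorship 1..........2
After op 5 (insert('z')): buffer="xnzixwkkkdvhxz" (len 14), cursors c1@3 c2@14, authorship 1.1.........22
After op 6 (insert('g')): buffer="xnzgixwkkkdvhxzg" (len 16), cursors c1@4 c2@16, authorship 1.11.........222
After op 7 (move_right): buffer="xnzgixwkkkdvhxzg" (len 16), cursors c1@5 c2@16, authorship 1.11.........222
After op 8 (move_left): buffer="xnzgixwkkkdvhxzg" (len 16), cursors c1@4 c2@15, authorship 1.11.........222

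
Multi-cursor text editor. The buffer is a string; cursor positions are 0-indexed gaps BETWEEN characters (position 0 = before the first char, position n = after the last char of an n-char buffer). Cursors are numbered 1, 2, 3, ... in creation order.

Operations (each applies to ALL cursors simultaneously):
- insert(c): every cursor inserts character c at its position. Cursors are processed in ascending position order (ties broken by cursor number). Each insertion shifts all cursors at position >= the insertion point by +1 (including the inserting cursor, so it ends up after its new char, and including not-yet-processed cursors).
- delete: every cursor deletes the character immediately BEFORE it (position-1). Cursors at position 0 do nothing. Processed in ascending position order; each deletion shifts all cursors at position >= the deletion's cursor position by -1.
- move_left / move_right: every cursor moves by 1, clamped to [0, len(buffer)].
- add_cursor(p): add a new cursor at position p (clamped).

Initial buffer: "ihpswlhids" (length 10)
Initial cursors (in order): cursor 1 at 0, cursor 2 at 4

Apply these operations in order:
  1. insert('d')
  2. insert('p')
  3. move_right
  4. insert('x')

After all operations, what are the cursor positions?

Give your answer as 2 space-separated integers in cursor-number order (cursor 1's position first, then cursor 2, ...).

After op 1 (insert('d')): buffer="dihpsdwlhids" (len 12), cursors c1@1 c2@6, authorship 1....2......
After op 2 (insert('p')): buffer="dpihpsdpwlhids" (len 14), cursors c1@2 c2@8, authorship 11....22......
After op 3 (move_right): buffer="dpihpsdpwlhids" (len 14), cursors c1@3 c2@9, authorship 11....22......
After op 4 (insert('x')): buffer="dpixhpsdpwxlhids" (len 16), cursors c1@4 c2@11, authorship 11.1...22.2.....

Answer: 4 11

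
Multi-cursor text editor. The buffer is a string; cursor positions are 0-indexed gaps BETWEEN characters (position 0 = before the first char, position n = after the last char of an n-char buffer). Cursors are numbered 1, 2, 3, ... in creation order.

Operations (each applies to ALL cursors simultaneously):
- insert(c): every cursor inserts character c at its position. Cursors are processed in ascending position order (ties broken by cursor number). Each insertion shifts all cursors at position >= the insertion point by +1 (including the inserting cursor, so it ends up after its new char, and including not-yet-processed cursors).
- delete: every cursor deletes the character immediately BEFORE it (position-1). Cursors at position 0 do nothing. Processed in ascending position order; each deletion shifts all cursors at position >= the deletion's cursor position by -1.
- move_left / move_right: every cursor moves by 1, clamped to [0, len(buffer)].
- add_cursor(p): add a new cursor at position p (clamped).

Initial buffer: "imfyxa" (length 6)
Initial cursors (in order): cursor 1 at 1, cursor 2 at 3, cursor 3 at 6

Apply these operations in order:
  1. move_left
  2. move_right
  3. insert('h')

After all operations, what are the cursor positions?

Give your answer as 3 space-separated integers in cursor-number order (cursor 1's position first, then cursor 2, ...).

After op 1 (move_left): buffer="imfyxa" (len 6), cursors c1@0 c2@2 c3@5, authorship ......
After op 2 (move_right): buffer="imfyxa" (len 6), cursors c1@1 c2@3 c3@6, authorship ......
After op 3 (insert('h')): buffer="ihmfhyxah" (len 9), cursors c1@2 c2@5 c3@9, authorship .1..2...3

Answer: 2 5 9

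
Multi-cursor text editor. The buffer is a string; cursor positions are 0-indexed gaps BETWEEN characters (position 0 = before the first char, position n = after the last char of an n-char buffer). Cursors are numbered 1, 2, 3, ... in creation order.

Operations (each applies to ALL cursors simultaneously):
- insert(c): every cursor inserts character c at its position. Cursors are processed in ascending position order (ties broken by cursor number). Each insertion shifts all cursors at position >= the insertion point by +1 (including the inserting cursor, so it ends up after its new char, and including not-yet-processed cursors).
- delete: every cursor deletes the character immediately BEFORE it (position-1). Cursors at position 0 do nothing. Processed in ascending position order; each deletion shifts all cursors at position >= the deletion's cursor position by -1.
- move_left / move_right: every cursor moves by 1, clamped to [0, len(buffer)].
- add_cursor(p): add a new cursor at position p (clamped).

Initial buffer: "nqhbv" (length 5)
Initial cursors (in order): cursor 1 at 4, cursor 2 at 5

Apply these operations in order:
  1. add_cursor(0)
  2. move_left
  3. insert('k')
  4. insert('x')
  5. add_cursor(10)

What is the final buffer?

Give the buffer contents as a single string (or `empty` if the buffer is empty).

After op 1 (add_cursor(0)): buffer="nqhbv" (len 5), cursors c3@0 c1@4 c2@5, authorship .....
After op 2 (move_left): buffer="nqhbv" (len 5), cursors c3@0 c1@3 c2@4, authorship .....
After op 3 (insert('k')): buffer="knqhkbkv" (len 8), cursors c3@1 c1@5 c2@7, authorship 3...1.2.
After op 4 (insert('x')): buffer="kxnqhkxbkxv" (len 11), cursors c3@2 c1@7 c2@10, authorship 33...11.22.
After op 5 (add_cursor(10)): buffer="kxnqhkxbkxv" (len 11), cursors c3@2 c1@7 c2@10 c4@10, authorship 33...11.22.

Answer: kxnqhkxbkxv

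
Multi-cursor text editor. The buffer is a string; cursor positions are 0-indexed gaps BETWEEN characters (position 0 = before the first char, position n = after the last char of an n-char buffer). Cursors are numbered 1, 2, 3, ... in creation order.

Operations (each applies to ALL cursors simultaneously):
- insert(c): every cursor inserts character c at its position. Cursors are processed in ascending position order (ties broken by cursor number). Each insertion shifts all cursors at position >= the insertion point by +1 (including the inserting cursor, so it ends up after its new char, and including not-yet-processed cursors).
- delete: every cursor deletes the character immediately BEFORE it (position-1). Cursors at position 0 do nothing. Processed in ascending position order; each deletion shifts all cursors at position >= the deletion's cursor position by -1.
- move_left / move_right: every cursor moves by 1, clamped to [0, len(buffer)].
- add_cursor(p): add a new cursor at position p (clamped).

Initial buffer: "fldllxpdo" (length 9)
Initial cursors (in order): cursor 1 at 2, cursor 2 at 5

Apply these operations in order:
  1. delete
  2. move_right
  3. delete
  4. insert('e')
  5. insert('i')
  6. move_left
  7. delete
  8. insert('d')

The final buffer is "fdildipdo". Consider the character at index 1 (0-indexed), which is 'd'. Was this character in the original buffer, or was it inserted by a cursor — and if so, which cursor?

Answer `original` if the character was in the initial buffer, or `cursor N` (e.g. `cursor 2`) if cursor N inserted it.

Answer: cursor 1

Derivation:
After op 1 (delete): buffer="fdlxpdo" (len 7), cursors c1@1 c2@3, authorship .......
After op 2 (move_right): buffer="fdlxpdo" (len 7), cursors c1@2 c2@4, authorship .......
After op 3 (delete): buffer="flpdo" (len 5), cursors c1@1 c2@2, authorship .....
After op 4 (insert('e')): buffer="felepdo" (len 7), cursors c1@2 c2@4, authorship .1.2...
After op 5 (insert('i')): buffer="feileipdo" (len 9), cursors c1@3 c2@6, authorship .11.22...
After op 6 (move_left): buffer="feileipdo" (len 9), cursors c1@2 c2@5, authorship .11.22...
After op 7 (delete): buffer="filipdo" (len 7), cursors c1@1 c2@3, authorship .1.2...
After op 8 (insert('d')): buffer="fdildipdo" (len 9), cursors c1@2 c2@5, authorship .11.22...
Authorship (.=original, N=cursor N): . 1 1 . 2 2 . . .
Index 1: author = 1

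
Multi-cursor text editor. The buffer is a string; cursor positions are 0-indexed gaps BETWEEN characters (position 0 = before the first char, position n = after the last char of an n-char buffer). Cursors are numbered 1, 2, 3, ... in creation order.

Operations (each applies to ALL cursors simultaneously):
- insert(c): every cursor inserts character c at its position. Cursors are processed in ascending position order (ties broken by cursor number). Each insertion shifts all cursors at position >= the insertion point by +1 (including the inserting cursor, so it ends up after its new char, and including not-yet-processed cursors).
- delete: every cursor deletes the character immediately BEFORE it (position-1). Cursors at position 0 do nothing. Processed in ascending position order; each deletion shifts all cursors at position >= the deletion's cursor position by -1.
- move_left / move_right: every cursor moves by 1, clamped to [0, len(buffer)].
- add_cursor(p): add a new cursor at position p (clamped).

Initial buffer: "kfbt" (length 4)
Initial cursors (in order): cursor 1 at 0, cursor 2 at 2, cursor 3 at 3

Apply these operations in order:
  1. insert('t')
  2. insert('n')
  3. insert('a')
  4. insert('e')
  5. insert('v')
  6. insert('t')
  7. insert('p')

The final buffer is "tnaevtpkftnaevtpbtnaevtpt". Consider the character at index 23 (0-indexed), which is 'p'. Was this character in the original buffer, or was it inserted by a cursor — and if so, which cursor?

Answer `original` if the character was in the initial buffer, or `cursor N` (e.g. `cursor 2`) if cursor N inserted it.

After op 1 (insert('t')): buffer="tkftbtt" (len 7), cursors c1@1 c2@4 c3@6, authorship 1..2.3.
After op 2 (insert('n')): buffer="tnkftnbtnt" (len 10), cursors c1@2 c2@6 c3@9, authorship 11..22.33.
After op 3 (insert('a')): buffer="tnakftnabtnat" (len 13), cursors c1@3 c2@8 c3@12, authorship 111..222.333.
After op 4 (insert('e')): buffer="tnaekftnaebtnaet" (len 16), cursors c1@4 c2@10 c3@15, authorship 1111..2222.3333.
After op 5 (insert('v')): buffer="tnaevkftnaevbtnaevt" (len 19), cursors c1@5 c2@12 c3@18, authorship 11111..22222.33333.
After op 6 (insert('t')): buffer="tnaevtkftnaevtbtnaevtt" (len 22), cursors c1@6 c2@14 c3@21, authorship 111111..222222.333333.
After op 7 (insert('p')): buffer="tnaevtpkftnaevtpbtnaevtpt" (len 25), cursors c1@7 c2@16 c3@24, authorship 1111111..2222222.3333333.
Authorship (.=original, N=cursor N): 1 1 1 1 1 1 1 . . 2 2 2 2 2 2 2 . 3 3 3 3 3 3 3 .
Index 23: author = 3

Answer: cursor 3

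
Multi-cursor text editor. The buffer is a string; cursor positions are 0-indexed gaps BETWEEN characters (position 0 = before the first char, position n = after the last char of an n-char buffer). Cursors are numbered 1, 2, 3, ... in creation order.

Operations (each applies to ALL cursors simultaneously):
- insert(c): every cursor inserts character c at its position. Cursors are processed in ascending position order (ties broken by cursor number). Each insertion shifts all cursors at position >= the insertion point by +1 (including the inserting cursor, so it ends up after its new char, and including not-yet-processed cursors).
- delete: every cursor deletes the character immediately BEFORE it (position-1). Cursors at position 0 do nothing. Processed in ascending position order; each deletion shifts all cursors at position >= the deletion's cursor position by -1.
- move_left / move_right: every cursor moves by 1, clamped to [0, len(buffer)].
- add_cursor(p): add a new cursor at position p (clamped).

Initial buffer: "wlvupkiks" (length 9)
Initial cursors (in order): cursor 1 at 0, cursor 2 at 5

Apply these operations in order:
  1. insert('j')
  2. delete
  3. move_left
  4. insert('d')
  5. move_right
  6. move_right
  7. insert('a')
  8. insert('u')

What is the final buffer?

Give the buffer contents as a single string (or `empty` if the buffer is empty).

Answer: dwlauvudpkauiks

Derivation:
After op 1 (insert('j')): buffer="jwlvupjkiks" (len 11), cursors c1@1 c2@7, authorship 1.....2....
After op 2 (delete): buffer="wlvupkiks" (len 9), cursors c1@0 c2@5, authorship .........
After op 3 (move_left): buffer="wlvupkiks" (len 9), cursors c1@0 c2@4, authorship .........
After op 4 (insert('d')): buffer="dwlvudpkiks" (len 11), cursors c1@1 c2@6, authorship 1....2.....
After op 5 (move_right): buffer="dwlvudpkiks" (len 11), cursors c1@2 c2@7, authorship 1....2.....
After op 6 (move_right): buffer="dwlvudpkiks" (len 11), cursors c1@3 c2@8, authorship 1....2.....
After op 7 (insert('a')): buffer="dwlavudpkaiks" (len 13), cursors c1@4 c2@10, authorship 1..1..2..2...
After op 8 (insert('u')): buffer="dwlauvudpkauiks" (len 15), cursors c1@5 c2@12, authorship 1..11..2..22...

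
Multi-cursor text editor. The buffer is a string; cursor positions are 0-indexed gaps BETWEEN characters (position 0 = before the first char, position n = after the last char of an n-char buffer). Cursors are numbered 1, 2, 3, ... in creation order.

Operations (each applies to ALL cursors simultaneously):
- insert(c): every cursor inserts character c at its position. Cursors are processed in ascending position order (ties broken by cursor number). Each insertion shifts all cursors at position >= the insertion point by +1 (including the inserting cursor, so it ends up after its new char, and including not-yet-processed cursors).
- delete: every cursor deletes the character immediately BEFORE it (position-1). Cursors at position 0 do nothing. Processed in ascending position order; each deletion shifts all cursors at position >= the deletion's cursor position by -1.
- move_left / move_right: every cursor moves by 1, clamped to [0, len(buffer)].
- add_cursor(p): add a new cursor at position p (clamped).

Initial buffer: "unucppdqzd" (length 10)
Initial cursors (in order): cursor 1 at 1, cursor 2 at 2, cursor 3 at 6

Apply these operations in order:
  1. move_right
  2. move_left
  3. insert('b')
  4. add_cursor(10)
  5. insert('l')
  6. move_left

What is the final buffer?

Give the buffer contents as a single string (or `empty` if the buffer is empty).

Answer: ublnblucppbldlqzd

Derivation:
After op 1 (move_right): buffer="unucppdqzd" (len 10), cursors c1@2 c2@3 c3@7, authorship ..........
After op 2 (move_left): buffer="unucppdqzd" (len 10), cursors c1@1 c2@2 c3@6, authorship ..........
After op 3 (insert('b')): buffer="ubnbucppbdqzd" (len 13), cursors c1@2 c2@4 c3@9, authorship .1.2....3....
After op 4 (add_cursor(10)): buffer="ubnbucppbdqzd" (len 13), cursors c1@2 c2@4 c3@9 c4@10, authorship .1.2....3....
After op 5 (insert('l')): buffer="ublnblucppbldlqzd" (len 17), cursors c1@3 c2@6 c3@12 c4@14, authorship .11.22....33.4...
After op 6 (move_left): buffer="ublnblucppbldlqzd" (len 17), cursors c1@2 c2@5 c3@11 c4@13, authorship .11.22....33.4...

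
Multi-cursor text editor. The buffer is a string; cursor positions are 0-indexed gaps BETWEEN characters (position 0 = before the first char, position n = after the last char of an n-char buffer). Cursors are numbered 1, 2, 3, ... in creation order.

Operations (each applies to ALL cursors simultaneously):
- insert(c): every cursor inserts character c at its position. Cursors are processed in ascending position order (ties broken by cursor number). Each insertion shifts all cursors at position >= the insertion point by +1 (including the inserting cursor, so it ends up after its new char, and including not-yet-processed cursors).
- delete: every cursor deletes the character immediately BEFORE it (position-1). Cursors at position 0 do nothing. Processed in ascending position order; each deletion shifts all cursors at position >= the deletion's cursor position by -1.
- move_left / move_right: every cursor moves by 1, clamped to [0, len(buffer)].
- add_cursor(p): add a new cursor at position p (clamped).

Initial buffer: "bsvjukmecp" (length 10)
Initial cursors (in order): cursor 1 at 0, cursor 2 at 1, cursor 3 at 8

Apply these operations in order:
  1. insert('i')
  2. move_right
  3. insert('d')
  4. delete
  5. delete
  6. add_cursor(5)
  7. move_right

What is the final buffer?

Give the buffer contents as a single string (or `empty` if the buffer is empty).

After op 1 (insert('i')): buffer="ibisvjukmeicp" (len 13), cursors c1@1 c2@3 c3@11, authorship 1.2.......3..
After op 2 (move_right): buffer="ibisvjukmeicp" (len 13), cursors c1@2 c2@4 c3@12, authorship 1.2.......3..
After op 3 (insert('d')): buffer="ibdisdvjukmeicdp" (len 16), cursors c1@3 c2@6 c3@15, authorship 1.12.2......3.3.
After op 4 (delete): buffer="ibisvjukmeicp" (len 13), cursors c1@2 c2@4 c3@12, authorship 1.2.......3..
After op 5 (delete): buffer="iivjukmeip" (len 10), cursors c1@1 c2@2 c3@9, authorship 12......3.
After op 6 (add_cursor(5)): buffer="iivjukmeip" (len 10), cursors c1@1 c2@2 c4@5 c3@9, authorship 12......3.
After op 7 (move_right): buffer="iivjukmeip" (len 10), cursors c1@2 c2@3 c4@6 c3@10, authorship 12......3.

Answer: iivjukmeip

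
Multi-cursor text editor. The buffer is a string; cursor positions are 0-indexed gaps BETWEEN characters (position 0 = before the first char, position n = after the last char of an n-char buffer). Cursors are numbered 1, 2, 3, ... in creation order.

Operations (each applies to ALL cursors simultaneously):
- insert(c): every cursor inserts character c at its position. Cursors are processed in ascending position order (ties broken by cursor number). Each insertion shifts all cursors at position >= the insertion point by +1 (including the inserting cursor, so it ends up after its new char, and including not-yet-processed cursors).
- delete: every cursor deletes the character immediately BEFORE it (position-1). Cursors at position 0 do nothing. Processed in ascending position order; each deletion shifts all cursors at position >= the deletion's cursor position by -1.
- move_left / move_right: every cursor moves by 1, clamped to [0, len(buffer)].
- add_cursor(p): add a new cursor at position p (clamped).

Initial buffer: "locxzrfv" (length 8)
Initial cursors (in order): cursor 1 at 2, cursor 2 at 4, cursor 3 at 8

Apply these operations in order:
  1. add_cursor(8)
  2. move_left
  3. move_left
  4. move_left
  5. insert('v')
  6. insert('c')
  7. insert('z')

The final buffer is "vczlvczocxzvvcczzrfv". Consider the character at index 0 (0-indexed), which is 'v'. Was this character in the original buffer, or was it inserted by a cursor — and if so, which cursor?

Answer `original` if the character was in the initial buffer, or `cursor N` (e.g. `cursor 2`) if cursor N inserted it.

After op 1 (add_cursor(8)): buffer="locxzrfv" (len 8), cursors c1@2 c2@4 c3@8 c4@8, authorship ........
After op 2 (move_left): buffer="locxzrfv" (len 8), cursors c1@1 c2@3 c3@7 c4@7, authorship ........
After op 3 (move_left): buffer="locxzrfv" (len 8), cursors c1@0 c2@2 c3@6 c4@6, authorship ........
After op 4 (move_left): buffer="locxzrfv" (len 8), cursors c1@0 c2@1 c3@5 c4@5, authorship ........
After op 5 (insert('v')): buffer="vlvocxzvvrfv" (len 12), cursors c1@1 c2@3 c3@9 c4@9, authorship 1.2....34...
After op 6 (insert('c')): buffer="vclvcocxzvvccrfv" (len 16), cursors c1@2 c2@5 c3@13 c4@13, authorship 11.22....3434...
After op 7 (insert('z')): buffer="vczlvczocxzvvcczzrfv" (len 20), cursors c1@3 c2@7 c3@17 c4@17, authorship 111.222....343434...
Authorship (.=original, N=cursor N): 1 1 1 . 2 2 2 . . . . 3 4 3 4 3 4 . . .
Index 0: author = 1

Answer: cursor 1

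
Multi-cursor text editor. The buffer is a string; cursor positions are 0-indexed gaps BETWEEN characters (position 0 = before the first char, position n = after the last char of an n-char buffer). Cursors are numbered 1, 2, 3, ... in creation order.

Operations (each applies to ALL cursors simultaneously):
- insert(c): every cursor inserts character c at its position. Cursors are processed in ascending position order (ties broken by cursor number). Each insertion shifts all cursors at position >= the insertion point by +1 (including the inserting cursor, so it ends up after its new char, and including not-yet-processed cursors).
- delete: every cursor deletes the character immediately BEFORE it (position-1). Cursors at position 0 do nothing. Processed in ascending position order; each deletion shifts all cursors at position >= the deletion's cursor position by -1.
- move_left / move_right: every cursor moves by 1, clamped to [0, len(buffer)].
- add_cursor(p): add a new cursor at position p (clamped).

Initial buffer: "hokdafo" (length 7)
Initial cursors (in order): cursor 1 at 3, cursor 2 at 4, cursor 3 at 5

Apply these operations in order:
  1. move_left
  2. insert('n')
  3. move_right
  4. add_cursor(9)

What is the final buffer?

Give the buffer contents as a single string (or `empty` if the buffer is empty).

After op 1 (move_left): buffer="hokdafo" (len 7), cursors c1@2 c2@3 c3@4, authorship .......
After op 2 (insert('n')): buffer="honkndnafo" (len 10), cursors c1@3 c2@5 c3@7, authorship ..1.2.3...
After op 3 (move_right): buffer="honkndnafo" (len 10), cursors c1@4 c2@6 c3@8, authorship ..1.2.3...
After op 4 (add_cursor(9)): buffer="honkndnafo" (len 10), cursors c1@4 c2@6 c3@8 c4@9, authorship ..1.2.3...

Answer: honkndnafo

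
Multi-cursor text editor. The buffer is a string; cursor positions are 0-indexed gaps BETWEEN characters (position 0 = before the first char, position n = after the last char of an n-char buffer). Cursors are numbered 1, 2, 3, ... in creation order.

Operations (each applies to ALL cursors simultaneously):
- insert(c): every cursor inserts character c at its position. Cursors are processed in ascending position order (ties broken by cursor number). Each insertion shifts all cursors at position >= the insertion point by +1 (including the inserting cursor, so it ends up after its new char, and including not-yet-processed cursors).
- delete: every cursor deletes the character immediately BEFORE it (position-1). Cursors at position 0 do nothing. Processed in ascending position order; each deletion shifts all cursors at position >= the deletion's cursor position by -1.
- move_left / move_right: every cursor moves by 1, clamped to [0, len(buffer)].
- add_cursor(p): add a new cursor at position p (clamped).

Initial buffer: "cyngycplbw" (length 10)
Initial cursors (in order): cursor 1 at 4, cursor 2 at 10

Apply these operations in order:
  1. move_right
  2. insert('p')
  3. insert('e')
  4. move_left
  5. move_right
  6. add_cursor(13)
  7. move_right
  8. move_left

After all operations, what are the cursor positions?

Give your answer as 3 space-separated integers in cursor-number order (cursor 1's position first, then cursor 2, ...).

After op 1 (move_right): buffer="cyngycplbw" (len 10), cursors c1@5 c2@10, authorship ..........
After op 2 (insert('p')): buffer="cyngypcplbwp" (len 12), cursors c1@6 c2@12, authorship .....1.....2
After op 3 (insert('e')): buffer="cyngypecplbwpe" (len 14), cursors c1@7 c2@14, authorship .....11.....22
After op 4 (move_left): buffer="cyngypecplbwpe" (len 14), cursors c1@6 c2@13, authorship .....11.....22
After op 5 (move_right): buffer="cyngypecplbwpe" (len 14), cursors c1@7 c2@14, authorship .....11.....22
After op 6 (add_cursor(13)): buffer="cyngypecplbwpe" (len 14), cursors c1@7 c3@13 c2@14, authorship .....11.....22
After op 7 (move_right): buffer="cyngypecplbwpe" (len 14), cursors c1@8 c2@14 c3@14, authorship .....11.....22
After op 8 (move_left): buffer="cyngypecplbwpe" (len 14), cursors c1@7 c2@13 c3@13, authorship .....11.....22

Answer: 7 13 13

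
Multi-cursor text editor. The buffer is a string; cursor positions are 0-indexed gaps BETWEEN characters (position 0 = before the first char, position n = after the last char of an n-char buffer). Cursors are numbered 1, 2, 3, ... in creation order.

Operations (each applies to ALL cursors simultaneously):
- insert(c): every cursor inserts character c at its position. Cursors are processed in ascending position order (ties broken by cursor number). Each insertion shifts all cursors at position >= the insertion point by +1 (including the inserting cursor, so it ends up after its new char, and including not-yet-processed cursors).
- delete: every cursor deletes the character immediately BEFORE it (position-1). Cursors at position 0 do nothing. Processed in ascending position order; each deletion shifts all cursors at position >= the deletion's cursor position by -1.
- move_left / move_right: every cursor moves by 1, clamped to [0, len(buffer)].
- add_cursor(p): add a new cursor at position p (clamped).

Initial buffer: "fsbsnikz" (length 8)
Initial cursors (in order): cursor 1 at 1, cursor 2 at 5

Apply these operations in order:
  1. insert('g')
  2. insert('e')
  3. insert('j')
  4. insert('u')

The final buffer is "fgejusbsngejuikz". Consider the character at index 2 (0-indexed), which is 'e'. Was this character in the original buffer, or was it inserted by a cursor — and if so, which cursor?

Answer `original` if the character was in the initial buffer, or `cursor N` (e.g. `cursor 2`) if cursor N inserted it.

Answer: cursor 1

Derivation:
After op 1 (insert('g')): buffer="fgsbsngikz" (len 10), cursors c1@2 c2@7, authorship .1....2...
After op 2 (insert('e')): buffer="fgesbsngeikz" (len 12), cursors c1@3 c2@9, authorship .11....22...
After op 3 (insert('j')): buffer="fgejsbsngejikz" (len 14), cursors c1@4 c2@11, authorship .111....222...
After op 4 (insert('u')): buffer="fgejusbsngejuikz" (len 16), cursors c1@5 c2@13, authorship .1111....2222...
Authorship (.=original, N=cursor N): . 1 1 1 1 . . . . 2 2 2 2 . . .
Index 2: author = 1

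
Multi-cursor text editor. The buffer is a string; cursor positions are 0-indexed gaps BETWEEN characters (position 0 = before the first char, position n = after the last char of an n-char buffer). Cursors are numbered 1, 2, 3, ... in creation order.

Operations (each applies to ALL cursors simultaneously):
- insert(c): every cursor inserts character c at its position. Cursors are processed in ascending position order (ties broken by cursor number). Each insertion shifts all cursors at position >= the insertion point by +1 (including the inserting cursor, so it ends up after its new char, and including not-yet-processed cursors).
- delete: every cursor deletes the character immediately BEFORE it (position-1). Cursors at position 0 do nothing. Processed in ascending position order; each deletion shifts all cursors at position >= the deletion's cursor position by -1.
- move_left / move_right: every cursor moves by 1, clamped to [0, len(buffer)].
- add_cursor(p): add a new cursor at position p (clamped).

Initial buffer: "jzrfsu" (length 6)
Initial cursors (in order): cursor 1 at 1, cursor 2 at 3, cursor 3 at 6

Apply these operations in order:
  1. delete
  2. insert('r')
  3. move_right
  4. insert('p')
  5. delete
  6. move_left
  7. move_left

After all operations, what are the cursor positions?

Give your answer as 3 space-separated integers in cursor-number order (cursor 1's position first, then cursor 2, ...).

Answer: 0 2 4

Derivation:
After op 1 (delete): buffer="zfs" (len 3), cursors c1@0 c2@1 c3@3, authorship ...
After op 2 (insert('r')): buffer="rzrfsr" (len 6), cursors c1@1 c2@3 c3@6, authorship 1.2..3
After op 3 (move_right): buffer="rzrfsr" (len 6), cursors c1@2 c2@4 c3@6, authorship 1.2..3
After op 4 (insert('p')): buffer="rzprfpsrp" (len 9), cursors c1@3 c2@6 c3@9, authorship 1.12.2.33
After op 5 (delete): buffer="rzrfsr" (len 6), cursors c1@2 c2@4 c3@6, authorship 1.2..3
After op 6 (move_left): buffer="rzrfsr" (len 6), cursors c1@1 c2@3 c3@5, authorship 1.2..3
After op 7 (move_left): buffer="rzrfsr" (len 6), cursors c1@0 c2@2 c3@4, authorship 1.2..3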